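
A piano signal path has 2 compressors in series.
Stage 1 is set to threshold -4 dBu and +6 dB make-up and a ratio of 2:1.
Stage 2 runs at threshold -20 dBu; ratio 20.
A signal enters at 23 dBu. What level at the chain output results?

Stage 1: 27 dB above -4 dBu, reduced 2:1 to 13.5 dB above → 9.5 dBu; +6 dB make-up → 15.5 dBu.
Stage 2: overshoot 35.5 dB → 35.5/20 = 1.775 dB → -18.225 dBu.

-18.225 dBu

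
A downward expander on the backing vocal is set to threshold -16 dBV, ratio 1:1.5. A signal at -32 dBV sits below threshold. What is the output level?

Undershoot = (-16) − (-32) = 16 dB.
At 1:1.5, that expands to 24 dB under threshold.
Output = -16 − 24 = -40 dBV.

-40 dBV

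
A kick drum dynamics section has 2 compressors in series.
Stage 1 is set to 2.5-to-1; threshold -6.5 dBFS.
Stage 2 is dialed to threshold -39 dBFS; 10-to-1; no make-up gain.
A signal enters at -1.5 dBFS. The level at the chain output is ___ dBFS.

-35.55 dBFS

Stage 1: 5 dB above -6.5 dBFS, reduced 2.5:1 to 2 dB above → -4.5 dBFS.
Stage 2: -4.5 dBFS is 34.5 dB over -39 dBFS; at 10:1 that becomes 3.45 dB over, giving -35.55 dBFS.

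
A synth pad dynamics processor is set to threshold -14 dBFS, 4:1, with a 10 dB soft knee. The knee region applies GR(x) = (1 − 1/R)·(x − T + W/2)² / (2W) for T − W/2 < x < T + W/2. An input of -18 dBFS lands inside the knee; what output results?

-18.0375 dBFS

x − T + W/2 = -18 − (-14) + 5 = 1.
GR = (1 − 1/4) × 1² / 20 = 0.75 × 1 / 20 = 0.0375 dB.
Output = -18 − 0.0375 = -18.0375 dBFS.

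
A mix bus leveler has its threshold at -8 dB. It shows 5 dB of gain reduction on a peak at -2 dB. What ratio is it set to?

Input overshoot = -2 − (-8) = 6 dB.
Output overshoot = 6 − 5 = 1 dB.
Ratio = input overshoot / output overshoot = 6 / 1 = 6.

6:1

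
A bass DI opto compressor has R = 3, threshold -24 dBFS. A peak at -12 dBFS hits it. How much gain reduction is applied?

Overshoot = -12 − (-24) = 12 dB.
A 3:1 ratio leaves 4 dB of that excess.
Gain reduction = 12 − 4 = 8 dB.

8 dB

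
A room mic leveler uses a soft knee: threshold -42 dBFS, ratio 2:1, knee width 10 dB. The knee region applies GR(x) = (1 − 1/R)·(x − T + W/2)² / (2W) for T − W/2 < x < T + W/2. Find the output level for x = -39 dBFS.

x − T + W/2 = -39 − (-42) + 5 = 8.
GR = (1 − 1/2) × 8² / 20 = 0.5 × 64 / 20 = 1.6 dB.
Output = -39 − 1.6 = -40.6 dBFS.

-40.6 dBFS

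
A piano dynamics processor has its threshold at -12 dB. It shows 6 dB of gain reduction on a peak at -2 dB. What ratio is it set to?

2.5:1

Input overshoot = -2 − (-12) = 10 dB.
Output overshoot = 10 − 6 = 4 dB.
Ratio = input overshoot / output overshoot = 10 / 4 = 2.5.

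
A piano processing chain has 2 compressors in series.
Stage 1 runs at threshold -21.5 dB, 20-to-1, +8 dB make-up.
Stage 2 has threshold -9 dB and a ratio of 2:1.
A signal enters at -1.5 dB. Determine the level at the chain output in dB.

Stage 1: 20 dB above -21.5 dB, reduced 20:1 to 1 dB above → -20.5 dB; +8 dB make-up → -12.5 dB.
Stage 2: -12.5 dB is at or below the -9 dB threshold — no compression; output -12.5 dB.

-12.5 dB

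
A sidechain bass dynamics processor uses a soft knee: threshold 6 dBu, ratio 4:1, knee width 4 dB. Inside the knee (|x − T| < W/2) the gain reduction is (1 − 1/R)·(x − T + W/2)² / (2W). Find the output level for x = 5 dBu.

x − T + W/2 = 5 − 6 + 2 = 1.
GR = (1 − 1/4) × 1² / 8 = 0.75 × 1 / 8 = 0.09375 dB.
Output = 5 − 0.09375 = 4.90625 dBu.

4.90625 dBu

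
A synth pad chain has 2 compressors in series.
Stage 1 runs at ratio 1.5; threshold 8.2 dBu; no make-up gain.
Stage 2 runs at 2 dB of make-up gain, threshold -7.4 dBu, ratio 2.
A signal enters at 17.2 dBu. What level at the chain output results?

5.4 dBu

Stage 1: 17.2 dBu is 9 dB over 8.2 dBu; at 1.5:1 that becomes 6 dB over, giving 14.2 dBu.
Stage 2: 21.6 dB above -7.4 dBu, reduced 2:1 to 10.8 dB above → 3.4 dBu; +2 dB make-up → 5.4 dBu.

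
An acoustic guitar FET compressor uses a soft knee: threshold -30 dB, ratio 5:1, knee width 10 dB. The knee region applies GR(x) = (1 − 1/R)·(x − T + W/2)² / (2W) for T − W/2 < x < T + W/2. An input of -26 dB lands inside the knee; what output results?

x − T + W/2 = -26 − (-30) + 5 = 9.
GR = (1 − 1/5) × 9² / 20 = 0.8 × 81 / 20 = 3.24 dB.
Output = -26 − 3.24 = -29.24 dB.

-29.24 dB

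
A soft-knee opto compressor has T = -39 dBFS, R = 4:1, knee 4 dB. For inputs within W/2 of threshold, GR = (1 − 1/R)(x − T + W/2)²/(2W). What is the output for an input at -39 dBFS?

-39.375 dBFS

x − T + W/2 = -39 − (-39) + 2 = 2.
GR = (1 − 1/4) × 2² / 8 = 0.75 × 4 / 8 = 0.375 dB.
Output = -39 − 0.375 = -39.375 dBFS.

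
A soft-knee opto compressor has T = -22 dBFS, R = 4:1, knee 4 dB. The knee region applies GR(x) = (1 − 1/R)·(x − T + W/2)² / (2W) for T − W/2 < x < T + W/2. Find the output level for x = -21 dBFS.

-21.84375 dBFS

x − T + W/2 = -21 − (-22) + 2 = 3.
GR = (1 − 1/4) × 3² / 8 = 0.75 × 9 / 8 = 0.84375 dB.
Output = -21 − 0.84375 = -21.84375 dBFS.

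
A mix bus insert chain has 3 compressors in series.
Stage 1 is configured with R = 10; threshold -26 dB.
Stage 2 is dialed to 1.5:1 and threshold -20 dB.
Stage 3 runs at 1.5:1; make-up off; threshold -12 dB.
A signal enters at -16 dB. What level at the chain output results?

Stage 1: overshoot 10 dB → 10/10 = 1 dB → -25 dB.
Stage 2: -25 dB ≤ -20 dB, so stage 2 doesn't engage; output -25 dB.
Stage 3: -25 dB ≤ -12 dB, so stage 3 doesn't engage; output -25 dB.

-25 dB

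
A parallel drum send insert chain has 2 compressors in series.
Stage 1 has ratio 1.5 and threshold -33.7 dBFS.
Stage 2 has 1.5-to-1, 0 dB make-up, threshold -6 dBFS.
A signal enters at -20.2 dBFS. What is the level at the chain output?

-24.7 dBFS

Stage 1: -20.2 dBFS is 13.5 dB over -33.7 dBFS; at 1.5:1 that becomes 9 dB over, giving -24.7 dBFS.
Stage 2: below threshold (-24.7 ≤ -6); passes unchanged; output -24.7 dBFS.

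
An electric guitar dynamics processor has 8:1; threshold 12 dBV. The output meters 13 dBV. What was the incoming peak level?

That's 1 dB above the 12 dBV threshold.
Before 8:1 compression the overshoot was 1 × 8 = 8 dB, so input = 12 + 8 = 20 dBV.

20 dBV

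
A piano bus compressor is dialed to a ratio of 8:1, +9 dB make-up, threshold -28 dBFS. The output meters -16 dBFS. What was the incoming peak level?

Before make-up, the level was -16 − 9 = -25 dBFS.
That's 3 dB above the -28 dBFS threshold.
Before 8:1 compression the overshoot was 3 × 8 = 24 dB, so input = -28 + 24 = -4 dBFS.

-4 dBFS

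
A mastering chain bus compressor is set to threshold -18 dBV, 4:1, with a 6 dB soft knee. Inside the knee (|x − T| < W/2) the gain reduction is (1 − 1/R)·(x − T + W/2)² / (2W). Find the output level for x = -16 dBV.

x − T + W/2 = -16 − (-18) + 3 = 5.
GR = (1 − 1/4) × 5² / 12 = 0.75 × 25 / 12 = 1.5625 dB.
Output = -16 − 1.5625 = -17.5625 dBV.

-17.5625 dBV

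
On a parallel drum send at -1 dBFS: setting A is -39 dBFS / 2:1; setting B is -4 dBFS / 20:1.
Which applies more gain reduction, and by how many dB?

A, by 16.15 dB

A: 38 dB over, compressed to 19 dB over, so 19 dB of GR.
B: 3 dB over, compressed to 0.15 dB over, so 2.85 dB of GR.
A reduces 16.15 dB more.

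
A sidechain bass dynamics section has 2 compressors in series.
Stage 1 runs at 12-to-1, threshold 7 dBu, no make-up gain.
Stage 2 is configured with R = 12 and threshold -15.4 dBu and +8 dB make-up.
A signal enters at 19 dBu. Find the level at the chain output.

-5.45 dBu

Stage 1: overshoot 12 dB → 12/12 = 1 dB → 8 dBu.
Stage 2: 23.4 dB above -15.4 dBu, reduced 12:1 to 1.95 dB above → -13.45 dBu; +8 dB make-up → -5.45 dBu.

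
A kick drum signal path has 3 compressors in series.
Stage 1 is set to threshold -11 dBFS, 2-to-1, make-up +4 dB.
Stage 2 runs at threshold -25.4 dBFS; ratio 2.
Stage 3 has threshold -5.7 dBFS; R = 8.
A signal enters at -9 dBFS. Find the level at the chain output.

Stage 1: overshoot 2 dB → 2/2 = 1 dB → -10 dBFS; +4 dB make-up → -6 dBFS.
Stage 2: overshoot 19.4 dB → 19.4/2 = 9.7 dB → -15.7 dBFS.
Stage 3: -15.7 dBFS ≤ -5.7 dBFS, so stage 3 doesn't engage; output -15.7 dBFS.

-15.7 dBFS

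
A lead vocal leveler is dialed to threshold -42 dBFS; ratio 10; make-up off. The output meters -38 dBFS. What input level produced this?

-2 dBFS

Post-compression overshoot = -38 − (-42) = 4 dB.
Input overshoot = R × output overshoot = 40 dB → input = -42 + 40 = -2 dBFS.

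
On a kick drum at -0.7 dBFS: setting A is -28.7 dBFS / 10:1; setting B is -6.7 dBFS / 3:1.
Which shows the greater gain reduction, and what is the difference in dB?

A, by 21.2 dB

A: 28 dB over, compressed to 2.8 dB over, so 25.2 dB of GR.
B: 6 dB over, compressed to 2 dB over, so 4 dB of GR.
Difference: 21.2 dB in favour of A.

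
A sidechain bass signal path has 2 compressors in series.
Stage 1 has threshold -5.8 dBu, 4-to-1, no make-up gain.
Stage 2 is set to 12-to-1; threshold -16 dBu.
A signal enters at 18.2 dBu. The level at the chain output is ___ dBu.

Stage 1: 18.2 dBu is 24 dB over -5.8 dBu; at 4:1 that becomes 6 dB over, giving 0.2 dBu.
Stage 2: 16.2 dB above -16 dBu, reduced 12:1 to 1.35 dB above → -14.65 dBu.

-14.65 dBu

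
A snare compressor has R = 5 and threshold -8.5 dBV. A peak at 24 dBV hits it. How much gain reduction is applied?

26 dB

Overshoot = 24 − (-8.5) = 32.5 dB.
At 5:1, output sits 32.5/5 = 6.5 dB above threshold.
So the signal is attenuated by 32.5 − 6.5 = 26 dB.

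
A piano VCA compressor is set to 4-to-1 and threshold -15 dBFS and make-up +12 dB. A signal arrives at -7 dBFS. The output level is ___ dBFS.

Overshoot: -7 − (-15) = 8 dB.
4:1 compression reduces that to 8/4 = 2 dB over.
That puts the output at -13 dBFS; make-up adds 12 dB, giving -1 dBFS.

-1 dBFS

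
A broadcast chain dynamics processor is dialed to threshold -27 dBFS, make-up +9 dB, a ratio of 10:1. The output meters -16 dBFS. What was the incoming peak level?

Before make-up, the level was -16 − 9 = -25 dBFS.
The compressed level sits -25 − (-27) = 2 dB over threshold.
Undo the ratio: input overshoot = 2 × 10 = 20 dB, giving input = -7 dBFS.

-7 dBFS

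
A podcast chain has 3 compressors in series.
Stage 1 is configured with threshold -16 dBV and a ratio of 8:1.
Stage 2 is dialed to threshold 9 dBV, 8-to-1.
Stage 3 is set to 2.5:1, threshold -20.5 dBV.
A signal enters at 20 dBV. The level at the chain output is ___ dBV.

-16.9 dBV

Stage 1: 20 dBV is 36 dB over -16 dBV; at 8:1 that becomes 4.5 dB over, giving -11.5 dBV.
Stage 2: -11.5 dBV ≤ 9 dBV, so stage 2 doesn't engage; output -11.5 dBV.
Stage 3: 9 dB above -20.5 dBV, reduced 2.5:1 to 3.6 dB above → -16.9 dBV.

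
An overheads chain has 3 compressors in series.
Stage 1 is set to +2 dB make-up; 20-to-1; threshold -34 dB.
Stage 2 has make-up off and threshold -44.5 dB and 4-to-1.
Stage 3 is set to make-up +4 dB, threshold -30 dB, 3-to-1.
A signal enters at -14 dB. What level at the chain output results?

-37.125 dB

Stage 1: 20 dB above -34 dB, reduced 20:1 to 1 dB above → -33 dB; +2 dB make-up → -31 dB.
Stage 2: 13.5 dB above -44.5 dB, reduced 4:1 to 3.375 dB above → -41.125 dB.
Stage 3: -41.125 dB is at or below the -30 dB threshold — no compression; make-up brings it to -37.125 dB.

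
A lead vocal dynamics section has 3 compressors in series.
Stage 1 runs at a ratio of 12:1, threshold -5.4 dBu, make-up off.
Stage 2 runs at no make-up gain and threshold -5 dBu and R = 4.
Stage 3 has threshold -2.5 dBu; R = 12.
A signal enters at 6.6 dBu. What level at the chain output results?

Stage 1: 12 dB above -5.4 dBu, reduced 12:1 to 1 dB above → -4.4 dBu.
Stage 2: overshoot 0.6 dB → 0.6/4 = 0.15 dB → -4.85 dBu.
Stage 3: below threshold (-4.85 ≤ -2.5); passes unchanged; output -4.85 dBu.

-4.85 dBu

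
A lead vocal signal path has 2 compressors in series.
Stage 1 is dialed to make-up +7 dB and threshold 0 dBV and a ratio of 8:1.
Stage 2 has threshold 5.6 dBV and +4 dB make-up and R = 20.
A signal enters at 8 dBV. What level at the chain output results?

Stage 1: 8 dBV is 8 dB over 0 dBV; at 8:1 that becomes 1 dB over, giving 1 dBV; +7 dB make-up → 8 dBV.
Stage 2: 2.4 dB above 5.6 dBV, reduced 20:1 to 0.12 dB above → 5.72 dBV; +4 dB make-up → 9.72 dBV.

9.72 dBV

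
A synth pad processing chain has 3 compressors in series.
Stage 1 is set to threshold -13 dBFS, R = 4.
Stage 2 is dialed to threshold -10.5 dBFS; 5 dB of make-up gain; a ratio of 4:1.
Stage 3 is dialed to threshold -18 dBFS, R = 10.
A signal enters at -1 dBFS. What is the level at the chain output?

Stage 1: -1 dBFS is 12 dB over -13 dBFS; at 4:1 that becomes 3 dB over, giving -10 dBFS.
Stage 2: -10 dBFS is 0.5 dB over -10.5 dBFS; at 4:1 that becomes 0.125 dB over, giving -10.375 dBFS; +5 dB make-up → -5.375 dBFS.
Stage 3: overshoot 12.625 dB → 12.625/10 = 1.2625 dB → -16.7375 dBFS.

-16.7375 dBFS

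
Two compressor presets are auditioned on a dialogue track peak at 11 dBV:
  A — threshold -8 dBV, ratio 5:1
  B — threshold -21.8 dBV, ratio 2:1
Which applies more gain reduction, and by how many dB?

B, by 1.2 dB

A: overshoot 19 dB → output overshoot 3.8 dB → GR 15.2 dB.
B: overshoot 32.8 dB → output overshoot 16.4 dB → GR 16.4 dB.
Difference: 1.2 dB in favour of B.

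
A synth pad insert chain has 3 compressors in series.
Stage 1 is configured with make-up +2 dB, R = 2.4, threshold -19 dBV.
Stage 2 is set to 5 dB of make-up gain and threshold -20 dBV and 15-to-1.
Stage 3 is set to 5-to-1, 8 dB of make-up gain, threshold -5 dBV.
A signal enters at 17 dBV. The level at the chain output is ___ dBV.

-5.8 dBV

Stage 1: 17 dBV is 36 dB over -19 dBV; at 2.4:1 that becomes 15 dB over, giving -4 dBV; +2 dB make-up → -2 dBV.
Stage 2: overshoot 18 dB → 18/15 = 1.2 dB → -18.8 dBV; +5 dB make-up → -13.8 dBV.
Stage 3: below threshold (-13.8 ≤ -5); passes unchanged; make-up brings it to -5.8 dBV.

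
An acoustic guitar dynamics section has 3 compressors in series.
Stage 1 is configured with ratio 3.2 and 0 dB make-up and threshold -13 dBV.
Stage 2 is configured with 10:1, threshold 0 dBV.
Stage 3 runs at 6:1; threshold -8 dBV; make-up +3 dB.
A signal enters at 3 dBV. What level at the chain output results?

-5 dBV

Stage 1: overshoot 16 dB → 16/3.2 = 5 dB → -8 dBV.
Stage 2: -8 dBV is at or below the 0 dBV threshold — no compression; output -8 dBV.
Stage 3: -8 dBV is at or below the -8 dBV threshold — no compression; make-up brings it to -5 dBV.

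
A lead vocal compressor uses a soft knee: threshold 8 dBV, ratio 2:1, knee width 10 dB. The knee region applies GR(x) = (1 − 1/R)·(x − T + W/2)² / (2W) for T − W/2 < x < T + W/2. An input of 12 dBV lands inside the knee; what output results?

x − T + W/2 = 12 − 8 + 5 = 9.
GR = (1 − 1/2) × 9² / 20 = 0.5 × 81 / 20 = 2.025 dB.
Output = 12 − 2.025 = 9.975 dBV.

9.975 dBV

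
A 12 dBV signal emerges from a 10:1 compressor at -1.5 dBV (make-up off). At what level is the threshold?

-3 dBV

Let T be the threshold. Output overshoot = (input overshoot)/R, so -1.5 − T = (12 − T)/10.
10·(-1.5 − T) = 12 − T → 9·T = -15 − 12 = -27.
T = -27/9 = -3 dBV.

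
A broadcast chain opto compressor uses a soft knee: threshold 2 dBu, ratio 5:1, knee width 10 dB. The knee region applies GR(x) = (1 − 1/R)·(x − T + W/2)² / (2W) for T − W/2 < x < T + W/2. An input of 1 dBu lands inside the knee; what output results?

0.36 dBu

x − T + W/2 = 1 − 2 + 5 = 4.
GR = (1 − 1/5) × 4² / 20 = 0.8 × 16 / 20 = 0.64 dB.
Output = 1 − 0.64 = 0.36 dBu.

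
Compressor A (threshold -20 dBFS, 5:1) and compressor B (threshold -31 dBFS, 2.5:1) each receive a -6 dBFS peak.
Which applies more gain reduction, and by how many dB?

B, by 3.8 dB

A: overshoot 14 dB → output overshoot 2.8 dB → GR 11.2 dB.
B: overshoot 25 dB → output overshoot 10 dB → GR 15 dB.
Difference: 3.8 dB in favour of B.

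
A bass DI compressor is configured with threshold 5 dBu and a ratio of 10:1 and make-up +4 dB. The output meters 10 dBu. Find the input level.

Stripping the +4 dB make-up gives 6 dBu at the gain stage.
That's 1 dB above the 5 dBu threshold.
Undo the ratio: input overshoot = 1 × 10 = 10 dB, giving input = 15 dBu.

15 dBu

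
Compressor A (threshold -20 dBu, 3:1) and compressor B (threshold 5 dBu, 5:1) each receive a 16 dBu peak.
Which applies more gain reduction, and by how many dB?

A, by 15.2 dB

A: overshoot 36 dB → output overshoot 12 dB → GR 24 dB.
B: overshoot 11 dB → output overshoot 2.2 dB → GR 8.8 dB.
A reduces 15.2 dB more.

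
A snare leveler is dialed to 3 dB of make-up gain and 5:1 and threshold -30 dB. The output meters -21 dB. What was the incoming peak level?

0 dB

Before make-up, the level was -21 − 3 = -24 dB.
That's 6 dB above the -30 dB threshold.
Undo the ratio: input overshoot = 6 × 5 = 30 dB, giving input = 0 dB.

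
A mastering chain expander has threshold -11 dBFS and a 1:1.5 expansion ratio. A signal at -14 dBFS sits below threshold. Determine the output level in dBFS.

Undershoot = (-11) − (-14) = 3 dB.
At 1:1.5, that expands to 4.5 dB under threshold.
Output = -11 − 4.5 = -15.5 dBFS.

-15.5 dBFS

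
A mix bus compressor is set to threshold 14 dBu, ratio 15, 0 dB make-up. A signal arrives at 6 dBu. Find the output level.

6 dBu is 8 dB below the 14 dBu threshold, so no gain reduction is applied.
Output = input = 6 dBu.

6 dBu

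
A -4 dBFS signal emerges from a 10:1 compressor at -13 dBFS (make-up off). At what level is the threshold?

-14 dBFS

Let T be the threshold. Output overshoot = (input overshoot)/R, so -13 − T = (-4 − T)/10.
10·(-13 − T) = -4 − T → 9·T = -130 − (-4) = -126.
T = -126/9 = -14 dBFS.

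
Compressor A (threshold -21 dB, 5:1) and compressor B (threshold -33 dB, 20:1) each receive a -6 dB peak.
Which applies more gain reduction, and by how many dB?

A: GR = 15 − 15/5 = 12 dB.
B: GR = 27 − 27/20 = 25.65 dB.
Difference: 13.65 dB in favour of B.

B, by 13.65 dB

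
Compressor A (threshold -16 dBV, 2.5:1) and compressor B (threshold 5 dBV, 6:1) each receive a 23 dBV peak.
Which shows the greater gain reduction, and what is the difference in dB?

A: 39 dB over, compressed to 15.6 dB over, so 23.4 dB of GR.
B: 18 dB over, compressed to 3 dB over, so 15 dB of GR.
A reduces 8.4 dB more.

A, by 8.4 dB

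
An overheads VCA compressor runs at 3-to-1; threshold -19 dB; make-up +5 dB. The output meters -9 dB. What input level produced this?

Remove make-up: -9 − 5 = -14 dB.
Post-compression overshoot = -14 − (-19) = 5 dB.
Undo the ratio: input overshoot = 5 × 3 = 15 dB, giving input = -4 dB.

-4 dB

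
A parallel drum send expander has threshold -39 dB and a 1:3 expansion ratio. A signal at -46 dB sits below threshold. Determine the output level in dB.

Below threshold, a 1:3 expander applies gain = (3−1)×(T − x) of attenuation.
(3−1) × 7 = 14 dB, so output = -46 − 14 = -60 dB.

-60 dB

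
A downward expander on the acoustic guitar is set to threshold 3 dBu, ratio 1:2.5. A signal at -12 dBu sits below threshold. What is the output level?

Undershoot = 3 − (-12) = 15 dB.
At 1:2.5, that expands to 37.5 dB under threshold.
Output = 3 − 37.5 = -34.5 dBu.

-34.5 dBu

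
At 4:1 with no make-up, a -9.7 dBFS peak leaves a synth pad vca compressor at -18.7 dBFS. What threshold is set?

Gain reduction = -9.7 − (-18.7) = 9 dB; output overshoot = GR / (R − 1) = 9 / 3 = 3 dB.
Threshold = output − output overshoot = -18.7 − 3 = -21.7 dBFS.

-21.7 dBFS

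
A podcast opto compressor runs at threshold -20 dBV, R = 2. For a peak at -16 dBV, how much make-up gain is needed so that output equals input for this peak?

2 dB

The peak compresses to -20 + 4/2 = -18 dBV.
To reach -16 dBV requires -16 − (-18) = 2 dB of make-up.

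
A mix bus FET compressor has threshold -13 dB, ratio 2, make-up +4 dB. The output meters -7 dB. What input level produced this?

Remove make-up: -7 − 4 = -11 dB.
That's 2 dB above the -13 dB threshold.
Undo the ratio: input overshoot = 2 × 2 = 4 dB, giving input = -9 dB.

-9 dB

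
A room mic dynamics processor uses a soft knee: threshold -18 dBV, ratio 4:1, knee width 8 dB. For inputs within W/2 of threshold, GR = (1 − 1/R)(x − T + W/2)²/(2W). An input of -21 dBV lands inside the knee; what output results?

-21.046875 dBV

x − T + W/2 = -21 − (-18) + 4 = 1.
GR = (1 − 1/4) × 1² / 16 = 0.75 × 1 / 16 = 0.046875 dB.
Output = -21 − 0.046875 = -21.046875 dBV.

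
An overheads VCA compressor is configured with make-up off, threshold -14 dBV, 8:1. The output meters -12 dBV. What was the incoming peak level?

Post-compression overshoot = -12 − (-14) = 2 dB.
Undo the ratio: input overshoot = 2 × 8 = 16 dB, giving input = 2 dBV.

2 dBV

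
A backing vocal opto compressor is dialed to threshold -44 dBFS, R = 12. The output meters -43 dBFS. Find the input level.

-32 dBFS

Post-compression overshoot = -43 − (-44) = 1 dB.
Input overshoot = R × output overshoot = 12 dB → input = -44 + 12 = -32 dBFS.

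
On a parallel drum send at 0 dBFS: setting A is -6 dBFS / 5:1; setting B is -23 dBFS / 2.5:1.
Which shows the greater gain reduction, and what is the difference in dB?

B, by 9 dB

A: overshoot 6 dB → output overshoot 1.2 dB → GR 4.8 dB.
B: overshoot 23 dB → output overshoot 9.2 dB → GR 13.8 dB.
Difference: 9 dB in favour of B.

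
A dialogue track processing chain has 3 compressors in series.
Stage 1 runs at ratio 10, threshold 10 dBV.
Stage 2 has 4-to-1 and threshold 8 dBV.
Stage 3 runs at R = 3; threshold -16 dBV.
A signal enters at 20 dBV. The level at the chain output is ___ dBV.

Stage 1: 10 dB above 10 dBV, reduced 10:1 to 1 dB above → 11 dBV.
Stage 2: 11 dBV is 3 dB over 8 dBV; at 4:1 that becomes 0.75 dB over, giving 8.75 dBV.
Stage 3: 8.75 dBV is 24.75 dB over -16 dBV; at 3:1 that becomes 8.25 dB over, giving -7.75 dBV.

-7.75 dBV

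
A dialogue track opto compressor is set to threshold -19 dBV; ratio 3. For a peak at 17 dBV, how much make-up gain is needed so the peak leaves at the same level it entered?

24 dB

Overshoot 36 dB → 36/3 = 12 dB after compression, so the compressed level is -19 + 12 = -7 dBV.
Make-up = target − compressed = 17 − (-7) = 24 dB.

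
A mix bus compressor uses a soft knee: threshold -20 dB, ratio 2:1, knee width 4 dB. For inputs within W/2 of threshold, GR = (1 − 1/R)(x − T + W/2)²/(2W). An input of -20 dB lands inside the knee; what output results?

x − T + W/2 = -20 − (-20) + 2 = 2.
GR = (1 − 1/2) × 2² / 8 = 0.5 × 4 / 8 = 0.25 dB.
Output = -20 − 0.25 = -20.25 dB.

-20.25 dB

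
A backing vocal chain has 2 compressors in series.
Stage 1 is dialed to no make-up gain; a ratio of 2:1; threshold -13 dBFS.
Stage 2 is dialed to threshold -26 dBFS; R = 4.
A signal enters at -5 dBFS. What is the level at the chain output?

Stage 1: overshoot 8 dB → 8/2 = 4 dB → -9 dBFS.
Stage 2: 17 dB above -26 dBFS, reduced 4:1 to 4.25 dB above → -21.75 dBFS.

-21.75 dBFS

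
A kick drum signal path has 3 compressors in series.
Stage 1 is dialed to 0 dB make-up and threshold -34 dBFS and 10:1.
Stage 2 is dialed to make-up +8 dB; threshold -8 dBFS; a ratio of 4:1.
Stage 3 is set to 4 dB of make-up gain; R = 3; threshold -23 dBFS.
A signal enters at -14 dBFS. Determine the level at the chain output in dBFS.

Stage 1: overshoot 20 dB → 20/10 = 2 dB → -32 dBFS.
Stage 2: -32 dBFS ≤ -8 dBFS, so stage 2 doesn't engage; make-up brings it to -24 dBFS.
Stage 3: -24 dBFS ≤ -23 dBFS, so stage 3 doesn't engage; make-up brings it to -20 dBFS.

-20 dBFS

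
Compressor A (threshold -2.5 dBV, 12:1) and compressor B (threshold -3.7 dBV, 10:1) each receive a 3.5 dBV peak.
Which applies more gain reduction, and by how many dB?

A: GR = 6 − 6/12 = 5.5 dB.
B: GR = 7.2 − 7.2/10 = 6.48 dB.
B applies 0.98 dB more gain reduction.

B, by 0.98 dB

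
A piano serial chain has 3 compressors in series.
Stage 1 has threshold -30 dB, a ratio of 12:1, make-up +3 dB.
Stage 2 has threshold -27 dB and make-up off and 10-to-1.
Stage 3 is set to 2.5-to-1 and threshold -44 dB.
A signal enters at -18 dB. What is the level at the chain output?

Stage 1: overshoot 12 dB → 12/12 = 1 dB → -29 dB; +3 dB make-up → -26 dB.
Stage 2: 1 dB above -27 dB, reduced 10:1 to 0.1 dB above → -26.9 dB.
Stage 3: -26.9 dB is 17.1 dB over -44 dB; at 2.5:1 that becomes 6.84 dB over, giving -37.16 dB.

-37.16 dB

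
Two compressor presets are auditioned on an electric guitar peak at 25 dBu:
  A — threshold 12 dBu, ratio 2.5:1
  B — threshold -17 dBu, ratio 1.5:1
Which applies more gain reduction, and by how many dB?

A: 13 dB over, compressed to 5.2 dB over, so 7.8 dB of GR.
B: 42 dB over, compressed to 28 dB over, so 14 dB of GR.
Difference: 6.2 dB in favour of B.

B, by 6.2 dB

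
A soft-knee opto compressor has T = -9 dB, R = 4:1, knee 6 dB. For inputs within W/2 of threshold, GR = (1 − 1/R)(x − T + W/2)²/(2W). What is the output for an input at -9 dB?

x − T + W/2 = -9 − (-9) + 3 = 3.
GR = (1 − 1/4) × 3² / 12 = 0.75 × 9 / 12 = 0.5625 dB.
Output = -9 − 0.5625 = -9.5625 dB.

-9.5625 dB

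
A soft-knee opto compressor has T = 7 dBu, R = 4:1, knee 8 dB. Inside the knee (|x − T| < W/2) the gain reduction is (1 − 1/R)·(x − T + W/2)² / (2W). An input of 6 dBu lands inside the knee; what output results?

x − T + W/2 = 6 − 7 + 4 = 3.
GR = (1 − 1/4) × 3² / 16 = 0.75 × 9 / 16 = 0.421875 dB.
Output = 6 − 0.421875 = 5.578125 dBu.

5.578125 dBu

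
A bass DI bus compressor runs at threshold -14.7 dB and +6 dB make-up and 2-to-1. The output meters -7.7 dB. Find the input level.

Before make-up, the level was -7.7 − 6 = -13.7 dB.
That's 1 dB above the -14.7 dB threshold.
Before 2:1 compression the overshoot was 1 × 2 = 2 dB, so input = -14.7 + 2 = -12.7 dB.

-12.7 dB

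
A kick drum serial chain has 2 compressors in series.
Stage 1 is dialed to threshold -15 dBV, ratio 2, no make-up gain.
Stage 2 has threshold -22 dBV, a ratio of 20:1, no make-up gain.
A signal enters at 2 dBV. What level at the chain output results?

Stage 1: 2 dBV is 17 dB over -15 dBV; at 2:1 that becomes 8.5 dB over, giving -6.5 dBV.
Stage 2: -6.5 dBV is 15.5 dB over -22 dBV; at 20:1 that becomes 0.775 dB over, giving -21.225 dBV.

-21.225 dBV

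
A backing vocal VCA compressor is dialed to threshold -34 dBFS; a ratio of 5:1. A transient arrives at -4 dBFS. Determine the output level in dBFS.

-28 dBFS

The input is 30 dB above the -34 dBFS threshold.
The 30 dB excess becomes 6 dB after 5:1 reduction.
So the level is -34 + 6 = -28 dBFS.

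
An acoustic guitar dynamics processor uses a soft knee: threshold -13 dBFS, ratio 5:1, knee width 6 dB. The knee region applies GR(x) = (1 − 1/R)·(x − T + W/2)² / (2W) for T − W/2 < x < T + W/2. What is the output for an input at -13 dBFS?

x − T + W/2 = -13 − (-13) + 3 = 3.
GR = (1 − 1/5) × 3² / 12 = 0.8 × 9 / 12 = 0.6 dB.
Output = -13 − 0.6 = -13.6 dBFS.

-13.6 dBFS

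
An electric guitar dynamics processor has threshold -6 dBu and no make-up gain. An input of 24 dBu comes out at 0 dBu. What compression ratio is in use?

5:1

Input overshoot = 24 − (-6) = 30 dB; output overshoot = 0 − (-6) = 6 dB.
Ratio = 30 / 6 = 5.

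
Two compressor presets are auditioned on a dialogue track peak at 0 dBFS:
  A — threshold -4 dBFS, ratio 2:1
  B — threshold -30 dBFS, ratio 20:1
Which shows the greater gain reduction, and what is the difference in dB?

A: overshoot 4 dB → output overshoot 2 dB → GR 2 dB.
B: overshoot 30 dB → output overshoot 1.5 dB → GR 28.5 dB.
B applies 26.5 dB more gain reduction.

B, by 26.5 dB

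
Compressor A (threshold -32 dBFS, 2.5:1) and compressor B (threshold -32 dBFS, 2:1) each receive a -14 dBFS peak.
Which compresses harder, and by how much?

A: overshoot 18 dB → output overshoot 7.2 dB → GR 10.8 dB.
B: overshoot 18 dB → output overshoot 9 dB → GR 9 dB.
Difference: 1.8 dB in favour of A.

A, by 1.8 dB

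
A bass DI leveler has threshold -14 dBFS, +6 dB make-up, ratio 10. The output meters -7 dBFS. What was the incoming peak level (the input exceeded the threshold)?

-4 dBFS

Remove make-up: -7 − 6 = -13 dBFS.
Post-compression overshoot = -13 − (-14) = 1 dB.
Undo the ratio: input overshoot = 1 × 10 = 10 dB, giving input = -4 dBFS.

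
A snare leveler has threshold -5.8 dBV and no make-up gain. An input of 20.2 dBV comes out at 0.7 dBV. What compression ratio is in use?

Input overshoot = 20.2 − (-5.8) = 26 dB; output overshoot = 0.7 − (-5.8) = 6.5 dB.
Ratio = 26 / 6.5 = 4.

4:1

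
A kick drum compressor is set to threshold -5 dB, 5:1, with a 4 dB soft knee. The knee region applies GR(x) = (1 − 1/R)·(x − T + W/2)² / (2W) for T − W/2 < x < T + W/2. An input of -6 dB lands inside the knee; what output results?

x − T + W/2 = -6 − (-5) + 2 = 1.
GR = (1 − 1/5) × 1² / 8 = 0.8 × 1 / 8 = 0.1 dB.
Output = -6 − 0.1 = -6.1 dB.

-6.1 dB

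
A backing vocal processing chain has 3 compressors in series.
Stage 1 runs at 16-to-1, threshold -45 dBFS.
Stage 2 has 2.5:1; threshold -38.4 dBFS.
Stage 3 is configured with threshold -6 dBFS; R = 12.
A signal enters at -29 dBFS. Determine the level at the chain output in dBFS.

Stage 1: overshoot 16 dB → 16/16 = 1 dB → -44 dBFS.
Stage 2: -44 dBFS ≤ -38.4 dBFS, so stage 2 doesn't engage; output -44 dBFS.
Stage 3: below threshold (-44 ≤ -6); passes unchanged; output -44 dBFS.

-44 dBFS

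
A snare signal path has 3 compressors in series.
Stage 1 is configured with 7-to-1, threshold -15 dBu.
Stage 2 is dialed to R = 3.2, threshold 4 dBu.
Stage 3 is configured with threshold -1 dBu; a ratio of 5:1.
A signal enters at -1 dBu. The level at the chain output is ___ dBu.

-13 dBu

Stage 1: -1 dBu is 14 dB over -15 dBu; at 7:1 that becomes 2 dB over, giving -13 dBu.
Stage 2: below threshold (-13 ≤ 4); passes unchanged; output -13 dBu.
Stage 3: -13 dBu ≤ -1 dBu, so stage 3 doesn't engage; output -13 dBu.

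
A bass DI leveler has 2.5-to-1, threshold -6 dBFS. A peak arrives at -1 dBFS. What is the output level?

-4 dBFS

-1 dBFS sits 5 dB over threshold.
At 2.5:1 the overshoot is divided by 2.5, leaving 2 dB above threshold.
So the level is -6 + 2 = -4 dBFS.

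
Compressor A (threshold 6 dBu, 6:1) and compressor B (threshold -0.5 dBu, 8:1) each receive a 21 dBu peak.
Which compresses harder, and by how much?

A: overshoot 15 dB → output overshoot 2.5 dB → GR 12.5 dB.
B: overshoot 21.5 dB → output overshoot 2.6875 dB → GR 18.8125 dB.
B reduces 6.3125 dB more.

B, by 6.3125 dB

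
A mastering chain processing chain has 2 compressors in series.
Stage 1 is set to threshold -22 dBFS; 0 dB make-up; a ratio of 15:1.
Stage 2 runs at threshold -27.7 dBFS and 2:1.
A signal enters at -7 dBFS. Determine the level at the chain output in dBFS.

Stage 1: overshoot 15 dB → 15/15 = 1 dB → -21 dBFS.
Stage 2: 6.7 dB above -27.7 dBFS, reduced 2:1 to 3.35 dB above → -24.35 dBFS.

-24.35 dBFS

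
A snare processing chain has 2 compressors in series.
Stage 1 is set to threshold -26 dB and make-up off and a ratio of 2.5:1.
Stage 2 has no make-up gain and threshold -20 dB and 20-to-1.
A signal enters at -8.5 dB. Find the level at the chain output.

Stage 1: overshoot 17.5 dB → 17.5/2.5 = 7 dB → -19 dB.
Stage 2: overshoot 1 dB → 1/20 = 0.05 dB → -19.95 dB.

-19.95 dB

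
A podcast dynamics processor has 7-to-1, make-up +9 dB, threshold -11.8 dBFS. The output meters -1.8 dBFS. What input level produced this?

-4.8 dBFS

Stripping the +9 dB make-up gives -10.8 dBFS at the gain stage.
The compressed level sits -10.8 − (-11.8) = 1 dB over threshold.
Before 7:1 compression the overshoot was 1 × 7 = 7 dB, so input = -11.8 + 7 = -4.8 dBFS.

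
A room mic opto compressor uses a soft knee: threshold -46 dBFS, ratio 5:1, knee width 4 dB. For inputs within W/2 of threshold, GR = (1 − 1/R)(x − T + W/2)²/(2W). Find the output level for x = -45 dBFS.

-45.9 dBFS

x − T + W/2 = -45 − (-46) + 2 = 3.
GR = (1 − 1/5) × 3² / 8 = 0.8 × 9 / 8 = 0.9 dB.
Output = -45 − 0.9 = -45.9 dBFS.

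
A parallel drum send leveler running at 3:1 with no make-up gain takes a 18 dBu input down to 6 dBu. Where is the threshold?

0 dBu

Gain reduction = 18 − 6 = 12 dB; output overshoot = GR / (R − 1) = 12 / 2 = 6 dB.
Threshold = output − output overshoot = 6 − 6 = 0 dBu.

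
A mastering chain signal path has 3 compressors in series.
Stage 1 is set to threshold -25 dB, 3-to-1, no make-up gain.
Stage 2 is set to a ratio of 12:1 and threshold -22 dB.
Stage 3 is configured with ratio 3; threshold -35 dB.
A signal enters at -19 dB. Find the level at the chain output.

Stage 1: -19 dB is 6 dB over -25 dB; at 3:1 that becomes 2 dB over, giving -23 dB.
Stage 2: -23 dB is at or below the -22 dB threshold — no compression; output -23 dB.
Stage 3: -23 dB is 12 dB over -35 dB; at 3:1 that becomes 4 dB over, giving -31 dB.

-31 dB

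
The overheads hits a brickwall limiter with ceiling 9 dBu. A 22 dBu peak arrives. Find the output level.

9 dBu

The limiter clamps the peak to its 9 dBu ceiling.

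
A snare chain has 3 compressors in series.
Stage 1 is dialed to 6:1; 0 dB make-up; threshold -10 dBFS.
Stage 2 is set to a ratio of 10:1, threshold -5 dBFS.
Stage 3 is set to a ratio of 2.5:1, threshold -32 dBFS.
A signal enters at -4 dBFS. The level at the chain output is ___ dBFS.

-22.8 dBFS

Stage 1: -4 dBFS is 6 dB over -10 dBFS; at 6:1 that becomes 1 dB over, giving -9 dBFS.
Stage 2: below threshold (-9 ≤ -5); passes unchanged; output -9 dBFS.
Stage 3: 23 dB above -32 dBFS, reduced 2.5:1 to 9.2 dB above → -22.8 dBFS.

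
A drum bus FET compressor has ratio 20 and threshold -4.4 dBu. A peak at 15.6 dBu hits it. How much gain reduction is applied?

19 dB

The signal is 20 dB above threshold.
After 20:1 compression the overshoot becomes 20/20 = 1 dB.
So the signal is attenuated by 20 − 1 = 19 dB.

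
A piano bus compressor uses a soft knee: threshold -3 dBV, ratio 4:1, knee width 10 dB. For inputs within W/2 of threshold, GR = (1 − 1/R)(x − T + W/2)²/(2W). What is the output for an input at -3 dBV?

-3.9375 dBV

x − T + W/2 = -3 − (-3) + 5 = 5.
GR = (1 − 1/4) × 5² / 20 = 0.75 × 25 / 20 = 0.9375 dB.
Output = -3 − 0.9375 = -3.9375 dBV.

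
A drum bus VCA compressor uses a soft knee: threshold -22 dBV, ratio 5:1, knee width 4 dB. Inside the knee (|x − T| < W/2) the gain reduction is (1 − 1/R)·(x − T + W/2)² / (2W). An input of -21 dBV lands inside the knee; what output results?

x − T + W/2 = -21 − (-22) + 2 = 3.
GR = (1 − 1/5) × 3² / 8 = 0.8 × 9 / 8 = 0.9 dB.
Output = -21 − 0.9 = -21.9 dBV.

-21.9 dBV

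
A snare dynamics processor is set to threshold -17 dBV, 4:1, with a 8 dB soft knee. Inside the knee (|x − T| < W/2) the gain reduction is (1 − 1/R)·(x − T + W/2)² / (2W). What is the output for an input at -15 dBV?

x − T + W/2 = -15 − (-17) + 4 = 6.
GR = (1 − 1/4) × 6² / 16 = 0.75 × 36 / 16 = 1.6875 dB.
Output = -15 − 1.6875 = -16.6875 dBV.

-16.6875 dBV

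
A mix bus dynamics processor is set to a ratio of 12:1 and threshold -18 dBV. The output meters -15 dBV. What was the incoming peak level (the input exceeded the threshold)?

The compressed level sits -15 − (-18) = 3 dB over threshold.
Undo the ratio: input overshoot = 3 × 12 = 36 dB, giving input = 18 dBV.

18 dBV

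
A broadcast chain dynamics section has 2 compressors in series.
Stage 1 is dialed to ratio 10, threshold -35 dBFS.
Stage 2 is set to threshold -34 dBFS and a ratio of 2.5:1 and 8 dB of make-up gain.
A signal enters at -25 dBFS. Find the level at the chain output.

Stage 1: -25 dBFS is 10 dB over -35 dBFS; at 10:1 that becomes 1 dB over, giving -34 dBFS.
Stage 2: below threshold (-34 ≤ -34); passes unchanged; make-up brings it to -26 dBFS.

-26 dBFS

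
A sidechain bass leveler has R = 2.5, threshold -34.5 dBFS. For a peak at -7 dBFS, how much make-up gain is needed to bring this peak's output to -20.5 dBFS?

Overshoot 27.5 dB → 27.5/2.5 = 11 dB after compression, so the compressed level is -34.5 + 11 = -23.5 dBFS.
Make-up = target − compressed = -20.5 − (-23.5) = 3 dB.

3 dB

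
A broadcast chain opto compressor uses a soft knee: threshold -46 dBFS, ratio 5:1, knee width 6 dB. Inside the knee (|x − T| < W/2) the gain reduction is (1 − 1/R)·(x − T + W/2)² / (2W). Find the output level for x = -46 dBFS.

-46.6 dBFS

x − T + W/2 = -46 − (-46) + 3 = 3.
GR = (1 − 1/5) × 3² / 12 = 0.8 × 9 / 12 = 0.6 dB.
Output = -46 − 0.6 = -46.6 dBFS.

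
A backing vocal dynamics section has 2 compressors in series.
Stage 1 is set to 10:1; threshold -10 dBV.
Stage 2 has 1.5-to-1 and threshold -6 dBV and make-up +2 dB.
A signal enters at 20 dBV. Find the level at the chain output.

Stage 1: 20 dBV is 30 dB over -10 dBV; at 10:1 that becomes 3 dB over, giving -7 dBV.
Stage 2: -7 dBV ≤ -6 dBV, so stage 2 doesn't engage; make-up brings it to -5 dBV.

-5 dBV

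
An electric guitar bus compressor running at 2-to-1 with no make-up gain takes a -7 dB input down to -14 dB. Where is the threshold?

Gain reduction = -7 − (-14) = 7 dB; output overshoot = GR / (R − 1) = 7 / 1 = 7 dB.
Threshold = output − output overshoot = -14 − 7 = -21 dB.

-21 dB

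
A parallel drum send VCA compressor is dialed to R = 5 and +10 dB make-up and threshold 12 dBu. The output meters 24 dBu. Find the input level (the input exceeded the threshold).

Stripping the +10 dB make-up gives 14 dBu at the gain stage.
Post-compression overshoot = 14 − 12 = 2 dB.
Before 5:1 compression the overshoot was 2 × 5 = 10 dB, so input = 12 + 10 = 22 dBu.

22 dBu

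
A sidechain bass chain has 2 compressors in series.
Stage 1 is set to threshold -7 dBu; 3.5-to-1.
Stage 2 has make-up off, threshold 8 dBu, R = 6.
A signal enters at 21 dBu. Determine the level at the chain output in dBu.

Stage 1: 21 dBu is 28 dB over -7 dBu; at 3.5:1 that becomes 8 dB over, giving 1 dBu.
Stage 2: 1 dBu is at or below the 8 dBu threshold — no compression; output 1 dBu.

1 dBu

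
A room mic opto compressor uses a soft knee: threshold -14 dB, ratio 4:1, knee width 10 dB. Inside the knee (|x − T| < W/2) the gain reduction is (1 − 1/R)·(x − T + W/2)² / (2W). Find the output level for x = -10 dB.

-13.0375 dB

x − T + W/2 = -10 − (-14) + 5 = 9.
GR = (1 − 1/4) × 9² / 20 = 0.75 × 81 / 20 = 3.0375 dB.
Output = -10 − 3.0375 = -13.0375 dB.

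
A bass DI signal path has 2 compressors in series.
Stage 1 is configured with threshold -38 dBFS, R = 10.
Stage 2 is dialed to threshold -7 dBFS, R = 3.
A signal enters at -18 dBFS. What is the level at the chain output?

Stage 1: -18 dBFS is 20 dB over -38 dBFS; at 10:1 that becomes 2 dB over, giving -36 dBFS.
Stage 2: -36 dBFS ≤ -7 dBFS, so stage 2 doesn't engage; output -36 dBFS.

-36 dBFS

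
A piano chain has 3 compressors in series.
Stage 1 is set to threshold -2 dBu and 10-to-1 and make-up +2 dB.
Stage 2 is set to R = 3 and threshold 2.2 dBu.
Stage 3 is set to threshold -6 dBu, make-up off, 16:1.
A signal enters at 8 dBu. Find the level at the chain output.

-5.5625 dBu

Stage 1: 8 dBu is 10 dB over -2 dBu; at 10:1 that becomes 1 dB over, giving -1 dBu; +2 dB make-up → 1 dBu.
Stage 2: 1 dBu ≤ 2.2 dBu, so stage 2 doesn't engage; output 1 dBu.
Stage 3: 7 dB above -6 dBu, reduced 16:1 to 0.4375 dB above → -5.5625 dBu.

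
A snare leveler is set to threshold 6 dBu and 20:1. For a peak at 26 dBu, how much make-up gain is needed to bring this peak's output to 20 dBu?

13 dB

The peak compresses to 6 + 20/20 = 7 dBu.
To reach 20 dBu requires 20 − 7 = 13 dB of make-up.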